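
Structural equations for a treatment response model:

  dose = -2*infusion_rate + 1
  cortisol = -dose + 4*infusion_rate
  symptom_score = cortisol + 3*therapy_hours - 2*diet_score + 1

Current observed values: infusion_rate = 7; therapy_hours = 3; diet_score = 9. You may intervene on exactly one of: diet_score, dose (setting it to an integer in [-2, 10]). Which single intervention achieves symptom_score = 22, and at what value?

set dose = -2

Intervening on diet_score: symptom_score = -2*diet_score + 51. Reaching 22 requires diet_score = 29/2, not an integer.
Intervening on dose: with other inputs at their observed values, symptom_score = -dose + 20. Solving for 22 gives dose = -2, within [-2, 10].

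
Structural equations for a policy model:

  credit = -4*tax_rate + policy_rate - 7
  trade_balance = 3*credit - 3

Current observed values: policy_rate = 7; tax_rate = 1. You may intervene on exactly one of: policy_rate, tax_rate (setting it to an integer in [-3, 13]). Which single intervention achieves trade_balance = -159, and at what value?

Intervening on policy_rate: trade_balance = 3*policy_rate - 36. Reaching -159 requires policy_rate = -41, outside [-3, 13].
Intervening on tax_rate: with other inputs at their observed values, trade_balance = -12*tax_rate - 3. Solving for -159 gives tax_rate = 13, within [-3, 13].

set tax_rate = 13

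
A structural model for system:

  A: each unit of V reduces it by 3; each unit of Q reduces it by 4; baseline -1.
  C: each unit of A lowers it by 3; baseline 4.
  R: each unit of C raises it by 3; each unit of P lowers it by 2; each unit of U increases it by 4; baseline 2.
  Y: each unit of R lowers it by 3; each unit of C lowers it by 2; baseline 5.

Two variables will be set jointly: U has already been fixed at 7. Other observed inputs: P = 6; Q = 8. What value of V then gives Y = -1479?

V = 3

With U held at 7:
Substituting into the A equation gives A = -3*V - 33.
Substituting into the C equation gives C = 9*V + 103.
So R = 27*V + 327.
Substituting into the Y equation gives Y = -99*V - 1182.
Solve -99*V - 1182 = -1479: V = (-1479 + 1182) / -99 = 3.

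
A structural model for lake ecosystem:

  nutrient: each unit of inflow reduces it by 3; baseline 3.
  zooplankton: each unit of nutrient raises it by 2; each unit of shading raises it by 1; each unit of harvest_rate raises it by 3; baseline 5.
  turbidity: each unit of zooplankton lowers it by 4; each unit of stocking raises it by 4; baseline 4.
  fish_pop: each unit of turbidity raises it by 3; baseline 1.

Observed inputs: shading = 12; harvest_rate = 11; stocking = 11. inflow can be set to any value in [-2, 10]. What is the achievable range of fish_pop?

Substituting into the zooplankton equation gives zooplankton = -6*inflow + 56.
Substituting into the turbidity equation gives turbidity = 24*inflow - 176.
This gives fish_pop = 72*inflow - 527.
Linear in inflow, so extremes are at the endpoints: inflow = -2 gives fish_pop = -671; inflow = 10 gives fish_pop = 193.

-671 to 193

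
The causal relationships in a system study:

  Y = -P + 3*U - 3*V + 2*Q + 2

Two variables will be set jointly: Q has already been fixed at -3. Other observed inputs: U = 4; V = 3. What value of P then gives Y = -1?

P = 0

With Q held at -3:
Substituting into the Y equation gives Y = -P - 1.
Solve -P - 1 = -1: P = (-1 + 1) / -1 = 0.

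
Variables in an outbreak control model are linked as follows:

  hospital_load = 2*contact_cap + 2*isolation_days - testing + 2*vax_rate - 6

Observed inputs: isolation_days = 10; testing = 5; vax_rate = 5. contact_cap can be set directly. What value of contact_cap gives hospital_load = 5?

contact_cap = -7

Substituting into the hospital_load equation gives hospital_load = 2*contact_cap + 19.
Solve 2*contact_cap + 19 = 5: contact_cap = (5 - 19) / 2 = -7.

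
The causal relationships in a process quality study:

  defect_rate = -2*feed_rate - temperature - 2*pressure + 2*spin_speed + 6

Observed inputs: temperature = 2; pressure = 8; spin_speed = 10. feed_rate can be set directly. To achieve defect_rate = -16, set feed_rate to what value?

feed_rate = 12

Substituting into the defect_rate equation gives defect_rate = -2*feed_rate + 8.
Solve -2*feed_rate + 8 = -16: feed_rate = (-16 - 8) / -2 = 12.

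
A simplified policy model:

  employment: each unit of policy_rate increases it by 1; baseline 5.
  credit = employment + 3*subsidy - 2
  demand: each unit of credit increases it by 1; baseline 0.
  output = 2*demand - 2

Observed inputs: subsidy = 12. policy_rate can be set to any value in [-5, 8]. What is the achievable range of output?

66 to 92

Substituting into the credit equation gives credit = policy_rate + 39.
Substituting into the demand equation gives demand = policy_rate + 39.
Substituting into the output equation gives output = 2*policy_rate + 76.
Linear in policy_rate, so extremes are at the endpoints: policy_rate = -5 gives output = 66; policy_rate = 8 gives output = 92.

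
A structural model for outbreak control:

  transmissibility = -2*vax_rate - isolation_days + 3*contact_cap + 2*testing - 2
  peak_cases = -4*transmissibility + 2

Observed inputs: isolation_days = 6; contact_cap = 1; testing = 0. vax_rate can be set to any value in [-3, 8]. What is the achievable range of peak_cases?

-2 to 86

Substituting into the transmissibility equation gives transmissibility = -2*vax_rate - 5.
Substituting into the peak_cases equation gives peak_cases = 8*vax_rate + 22.
Linear in vax_rate, so extremes are at the endpoints: vax_rate = -3 gives peak_cases = -2; vax_rate = 8 gives peak_cases = 86.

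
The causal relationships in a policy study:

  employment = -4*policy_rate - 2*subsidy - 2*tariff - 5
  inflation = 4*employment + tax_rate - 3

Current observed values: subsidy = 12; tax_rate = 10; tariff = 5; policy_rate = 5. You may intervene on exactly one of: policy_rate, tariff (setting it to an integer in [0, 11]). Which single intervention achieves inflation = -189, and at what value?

set tariff = 0

Intervening on policy_rate: inflation = -16*policy_rate - 149. Reaching -189 requires policy_rate = 5/2, not an integer.
Intervening on tariff: with other inputs at their observed values, inflation = -8*tariff - 189. Solving for -189 gives tariff = 0, within [0, 11].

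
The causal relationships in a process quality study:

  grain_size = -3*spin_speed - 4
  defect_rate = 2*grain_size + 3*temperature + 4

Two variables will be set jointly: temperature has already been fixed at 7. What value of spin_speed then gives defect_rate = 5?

spin_speed = 2

With temperature held at 7:
Substituting into the defect_rate equation gives defect_rate = -6*spin_speed + 17.
Solve -6*spin_speed + 17 = 5: spin_speed = (5 - 17) / -6 = 2.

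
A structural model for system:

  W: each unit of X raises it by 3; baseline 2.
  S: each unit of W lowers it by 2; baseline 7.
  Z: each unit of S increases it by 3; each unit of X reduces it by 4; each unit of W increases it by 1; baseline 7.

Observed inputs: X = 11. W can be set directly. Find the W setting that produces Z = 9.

Intervening on W fixes its value directly, overriding its dependence on X.
Substituting into the Z equation gives Z = -5*W - 16.
Solve -5*W - 16 = 9: W = (9 + 16) / -5 = -5.

W = -5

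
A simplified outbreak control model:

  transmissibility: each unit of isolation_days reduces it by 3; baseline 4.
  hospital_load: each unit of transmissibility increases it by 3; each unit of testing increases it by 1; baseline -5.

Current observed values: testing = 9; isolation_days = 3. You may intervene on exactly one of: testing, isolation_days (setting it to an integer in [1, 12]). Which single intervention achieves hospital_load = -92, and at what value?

Intervening on testing: hospital_load = testing - 20. Reaching -92 requires testing = -72, outside [1, 12].
Intervening on isolation_days: with other inputs at their observed values, hospital_load = -9*isolation_days + 16. Solving for -92 gives isolation_days = 12, within [1, 12].

set isolation_days = 12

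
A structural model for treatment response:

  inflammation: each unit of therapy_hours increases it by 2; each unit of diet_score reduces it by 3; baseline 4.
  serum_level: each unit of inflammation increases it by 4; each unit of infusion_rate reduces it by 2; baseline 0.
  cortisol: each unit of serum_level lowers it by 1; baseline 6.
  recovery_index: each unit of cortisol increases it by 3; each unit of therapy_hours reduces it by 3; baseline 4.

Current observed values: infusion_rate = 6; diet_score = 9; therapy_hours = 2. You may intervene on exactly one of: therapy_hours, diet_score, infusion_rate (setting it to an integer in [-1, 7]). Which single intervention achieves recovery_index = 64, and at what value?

Intervening on therapy_hours: recovery_index = -27*therapy_hours + 334. Reaching 64 requires therapy_hours = 10, outside [-1, 7].
Intervening on diet_score: with other inputs at their observed values, recovery_index = 36*diet_score - 44. Solving for 64 gives diet_score = 3, within [-1, 7].
Intervening on infusion_rate: recovery_index = 6*infusion_rate + 244. Reaching 64 requires infusion_rate = -30, outside [-1, 7].

set diet_score = 3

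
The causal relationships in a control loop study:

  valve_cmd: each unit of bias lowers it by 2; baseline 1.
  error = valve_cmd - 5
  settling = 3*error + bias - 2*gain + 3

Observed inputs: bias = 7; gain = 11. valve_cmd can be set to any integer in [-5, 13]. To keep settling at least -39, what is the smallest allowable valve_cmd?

valve_cmd = -4

Intervening on valve_cmd fixes its value directly, overriding its dependence on bias.
Substituting into the settling equation gives settling = 3*valve_cmd - 27.
Require 3*valve_cmd - 27 ≥ -39, so valve_cmd ≥ -4.
The smallest integer in [-5, 13] satisfying this is -4.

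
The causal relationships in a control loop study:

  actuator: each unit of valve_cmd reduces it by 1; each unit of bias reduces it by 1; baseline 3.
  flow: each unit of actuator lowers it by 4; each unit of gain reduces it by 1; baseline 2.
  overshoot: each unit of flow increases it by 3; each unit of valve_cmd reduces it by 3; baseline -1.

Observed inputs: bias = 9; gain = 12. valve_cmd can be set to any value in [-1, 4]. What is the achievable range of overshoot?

32 to 77

Substituting into the actuator equation gives actuator = -valve_cmd - 6.
Substituting into the flow equation gives flow = 4*valve_cmd + 14.
Substituting into the overshoot equation gives overshoot = 9*valve_cmd + 41.
Linear in valve_cmd, so extremes are at the endpoints: valve_cmd = -1 gives overshoot = 32; valve_cmd = 4 gives overshoot = 77.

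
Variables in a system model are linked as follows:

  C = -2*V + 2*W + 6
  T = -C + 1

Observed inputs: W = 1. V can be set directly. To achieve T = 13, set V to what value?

Substituting into the C equation gives C = -2*V + 8.
This gives T = 2*V - 7.
Solve 2*V - 7 = 13: V = (13 + 7) / 2 = 10.

V = 10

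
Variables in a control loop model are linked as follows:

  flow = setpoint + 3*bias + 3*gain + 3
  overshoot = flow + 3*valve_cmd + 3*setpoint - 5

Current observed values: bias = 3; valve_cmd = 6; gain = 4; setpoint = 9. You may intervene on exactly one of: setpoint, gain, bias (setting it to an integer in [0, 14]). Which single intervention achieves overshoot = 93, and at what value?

Intervening on setpoint: with other inputs at their observed values, overshoot = 4*setpoint + 37. Solving for 93 gives setpoint = 14, within [0, 14].
Intervening on gain: overshoot = 3*gain + 61. Reaching 93 requires gain = 32/3, not an integer.
Intervening on bias: overshoot = 3*bias + 64. Reaching 93 requires bias = 29/3, not an integer.

set setpoint = 14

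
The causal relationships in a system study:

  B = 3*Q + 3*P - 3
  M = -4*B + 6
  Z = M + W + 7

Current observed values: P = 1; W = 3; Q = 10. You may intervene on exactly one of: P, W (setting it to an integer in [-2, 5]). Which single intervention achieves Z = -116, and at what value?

Intervening on P: with other inputs at their observed values, Z = -12*P - 92. Solving for -116 gives P = 2, within [-2, 5].
Intervening on W: Z = W - 107. Reaching -116 requires W = -9, outside [-2, 5].

set P = 2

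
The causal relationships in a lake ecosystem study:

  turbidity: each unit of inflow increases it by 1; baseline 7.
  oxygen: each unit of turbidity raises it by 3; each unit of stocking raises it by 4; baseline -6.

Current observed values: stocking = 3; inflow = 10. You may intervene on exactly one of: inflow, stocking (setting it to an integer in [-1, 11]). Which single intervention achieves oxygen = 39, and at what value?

set inflow = 4

Intervening on inflow: with other inputs at their observed values, oxygen = 3*inflow + 27. Solving for 39 gives inflow = 4, within [-1, 11].
Intervening on stocking: oxygen = 4*stocking + 45. Reaching 39 requires stocking = -3/2, not an integer.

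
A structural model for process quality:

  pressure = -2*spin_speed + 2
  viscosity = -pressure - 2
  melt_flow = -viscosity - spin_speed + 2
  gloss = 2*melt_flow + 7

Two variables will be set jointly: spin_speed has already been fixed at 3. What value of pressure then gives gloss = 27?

With spin_speed held at 3:
Intervening on pressure fixes its value directly, overriding its dependence on spin_speed.
Substituting into the melt_flow equation gives melt_flow = pressure + 1.
Substituting into the gloss equation gives gloss = 2*pressure + 9.
Solve 2*pressure + 9 = 27: pressure = (27 - 9) / 2 = 9.

pressure = 9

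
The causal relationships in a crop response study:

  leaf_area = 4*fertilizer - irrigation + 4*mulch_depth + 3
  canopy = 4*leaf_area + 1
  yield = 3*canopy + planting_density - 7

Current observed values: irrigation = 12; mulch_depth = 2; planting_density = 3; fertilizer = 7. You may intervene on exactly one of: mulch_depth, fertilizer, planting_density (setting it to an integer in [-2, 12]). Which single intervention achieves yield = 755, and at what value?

Intervening on mulch_depth: with other inputs at their observed values, yield = 48*mulch_depth + 227. Solving for 755 gives mulch_depth = 11, within [-2, 12].
Intervening on fertilizer: yield = 48*fertilizer - 13. Reaching 755 requires fertilizer = 16, outside [-2, 12].
Intervening on planting_density: yield = planting_density + 320. Reaching 755 requires planting_density = 435, outside [-2, 12].

set mulch_depth = 11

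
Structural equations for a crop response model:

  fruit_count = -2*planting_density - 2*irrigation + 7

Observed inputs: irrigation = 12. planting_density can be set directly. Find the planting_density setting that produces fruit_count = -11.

planting_density = -3

Substituting into the fruit_count equation gives fruit_count = -2*planting_density - 17.
Solve -2*planting_density - 17 = -11: planting_density = (-11 + 17) / -2 = -3.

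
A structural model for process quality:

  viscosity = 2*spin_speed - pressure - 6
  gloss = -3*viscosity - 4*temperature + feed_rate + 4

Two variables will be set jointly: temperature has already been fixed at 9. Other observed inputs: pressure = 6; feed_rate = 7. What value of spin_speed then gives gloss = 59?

With temperature held at 9:
Substituting into the viscosity equation gives viscosity = 2*spin_speed - 12.
Substituting into the gloss equation gives gloss = -6*spin_speed + 11.
Solve -6*spin_speed + 11 = 59: spin_speed = (59 - 11) / -6 = -8.

spin_speed = -8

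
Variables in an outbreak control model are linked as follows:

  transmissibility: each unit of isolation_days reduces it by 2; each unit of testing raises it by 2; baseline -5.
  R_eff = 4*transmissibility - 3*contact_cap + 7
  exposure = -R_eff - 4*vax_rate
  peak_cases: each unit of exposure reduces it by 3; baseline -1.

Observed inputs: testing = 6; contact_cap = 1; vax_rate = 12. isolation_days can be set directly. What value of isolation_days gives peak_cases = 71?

isolation_days = 7

Substituting into the transmissibility equation gives transmissibility = -2*isolation_days + 7.
So R_eff = -8*isolation_days + 32.
Substituting into the exposure equation gives exposure = 8*isolation_days - 80.
So peak_cases = -24*isolation_days + 239.
Solve -24*isolation_days + 239 = 71: isolation_days = (71 - 239) / -24 = 7.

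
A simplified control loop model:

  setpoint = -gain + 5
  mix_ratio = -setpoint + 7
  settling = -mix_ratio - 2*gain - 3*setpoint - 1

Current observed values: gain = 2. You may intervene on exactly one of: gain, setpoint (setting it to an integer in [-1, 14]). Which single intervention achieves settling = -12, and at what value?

Intervening on gain: the paths from gain to settling cancel (net effect zero), leaving settling = -18; -12 is unreachable this way.
Intervening on setpoint: with other inputs at their observed values, settling = -2*setpoint - 12. Solving for -12 gives setpoint = 0, within [-1, 14].

set setpoint = 0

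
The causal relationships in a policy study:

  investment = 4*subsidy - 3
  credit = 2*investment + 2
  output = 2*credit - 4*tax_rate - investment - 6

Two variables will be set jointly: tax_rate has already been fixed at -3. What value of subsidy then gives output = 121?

subsidy = 10

With tax_rate held at -3:
Substituting into the credit equation gives credit = 8*subsidy - 4.
This gives output = 12*subsidy + 1.
Solve 12*subsidy + 1 = 121: subsidy = (121 - 1) / 12 = 10.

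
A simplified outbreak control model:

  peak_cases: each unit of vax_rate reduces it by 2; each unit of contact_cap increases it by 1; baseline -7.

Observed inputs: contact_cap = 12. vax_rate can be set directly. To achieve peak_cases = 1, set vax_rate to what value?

Substituting into the peak_cases equation gives peak_cases = -2*vax_rate + 5.
Solve -2*vax_rate + 5 = 1: vax_rate = (1 - 5) / -2 = 2.

vax_rate = 2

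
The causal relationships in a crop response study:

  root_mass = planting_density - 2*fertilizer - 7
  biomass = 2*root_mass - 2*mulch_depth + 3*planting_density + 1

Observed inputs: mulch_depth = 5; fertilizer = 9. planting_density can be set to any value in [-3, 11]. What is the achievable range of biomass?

-74 to -4

Substituting into the root_mass equation gives root_mass = planting_density - 25.
This gives biomass = 5*planting_density - 59.
Linear in planting_density, so extremes are at the endpoints: planting_density = -3 gives biomass = -74; planting_density = 11 gives biomass = -4.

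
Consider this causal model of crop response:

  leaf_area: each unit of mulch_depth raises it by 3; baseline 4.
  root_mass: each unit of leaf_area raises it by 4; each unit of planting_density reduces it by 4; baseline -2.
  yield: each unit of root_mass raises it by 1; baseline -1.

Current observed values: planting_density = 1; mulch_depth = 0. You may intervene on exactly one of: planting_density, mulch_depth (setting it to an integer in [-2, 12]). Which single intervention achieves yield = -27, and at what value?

set planting_density = 10

Intervening on planting_density: with other inputs at their observed values, yield = -4*planting_density + 13. Solving for -27 gives planting_density = 10, within [-2, 12].
Intervening on mulch_depth: yield = 12*mulch_depth + 9. Reaching -27 requires mulch_depth = -3, outside [-2, 12].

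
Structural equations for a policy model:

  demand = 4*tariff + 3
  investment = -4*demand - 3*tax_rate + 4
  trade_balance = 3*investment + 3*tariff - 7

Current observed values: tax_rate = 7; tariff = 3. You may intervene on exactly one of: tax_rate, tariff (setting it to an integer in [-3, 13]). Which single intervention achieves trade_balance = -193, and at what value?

set tax_rate = 3

Intervening on tax_rate: with other inputs at their observed values, trade_balance = -9*tax_rate - 166. Solving for -193 gives tax_rate = 3, within [-3, 13].
Intervening on tariff: trade_balance = -45*tariff - 94. Reaching -193 requires tariff = 11/5, not an integer.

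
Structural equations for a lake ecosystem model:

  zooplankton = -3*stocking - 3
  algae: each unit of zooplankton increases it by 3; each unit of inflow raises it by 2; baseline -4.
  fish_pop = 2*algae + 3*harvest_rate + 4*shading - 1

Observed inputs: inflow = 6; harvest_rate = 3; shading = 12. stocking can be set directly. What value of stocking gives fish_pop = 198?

Substituting into the algae equation gives algae = -9*stocking - 1.
So fish_pop = -18*stocking + 54.
Solve -18*stocking + 54 = 198: stocking = (198 - 54) / -18 = -8.

stocking = -8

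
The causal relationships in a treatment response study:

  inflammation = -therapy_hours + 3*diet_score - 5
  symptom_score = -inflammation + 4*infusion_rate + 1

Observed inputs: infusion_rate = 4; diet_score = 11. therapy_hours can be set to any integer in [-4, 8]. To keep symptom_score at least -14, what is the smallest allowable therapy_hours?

Substituting into the inflammation equation gives inflammation = -therapy_hours + 28.
Substituting into the symptom_score equation gives symptom_score = therapy_hours - 11.
Require therapy_hours - 11 ≥ -14, so therapy_hours ≥ -3.
The smallest integer in [-4, 8] satisfying this is -3.

therapy_hours = -3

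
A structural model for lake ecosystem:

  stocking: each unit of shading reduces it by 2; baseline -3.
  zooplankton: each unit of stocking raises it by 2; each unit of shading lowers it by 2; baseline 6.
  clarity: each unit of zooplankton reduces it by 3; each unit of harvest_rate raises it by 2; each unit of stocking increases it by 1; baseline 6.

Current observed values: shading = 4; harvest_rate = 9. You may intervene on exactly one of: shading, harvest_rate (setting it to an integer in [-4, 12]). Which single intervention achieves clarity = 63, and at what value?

Intervening on shading: clarity = 16*shading + 21. Reaching 63 requires shading = 21/8, not an integer.
Intervening on harvest_rate: with other inputs at their observed values, clarity = 2*harvest_rate + 67. Solving for 63 gives harvest_rate = -2, within [-4, 12].

set harvest_rate = -2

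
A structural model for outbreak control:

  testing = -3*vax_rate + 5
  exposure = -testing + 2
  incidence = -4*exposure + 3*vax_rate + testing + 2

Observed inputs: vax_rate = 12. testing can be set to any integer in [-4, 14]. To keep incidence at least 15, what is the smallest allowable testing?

Intervening on testing fixes its value directly, overriding its dependence on vax_rate.
Substituting into the incidence equation gives incidence = 5*testing + 30.
Require 5*testing + 30 ≥ 15, so testing ≥ -3.
The smallest integer in [-4, 14] satisfying this is -3.

testing = -3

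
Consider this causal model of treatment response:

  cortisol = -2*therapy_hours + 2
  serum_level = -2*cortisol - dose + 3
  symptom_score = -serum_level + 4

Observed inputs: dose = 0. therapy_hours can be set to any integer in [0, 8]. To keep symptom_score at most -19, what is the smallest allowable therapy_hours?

therapy_hours = 6

Substituting into the serum_level equation gives serum_level = 4*therapy_hours - 1.
Substituting into the symptom_score equation gives symptom_score = -4*therapy_hours + 5.
Require -4*therapy_hours + 5 ≤ -19, so therapy_hours ≥ 6.
The smallest integer in [0, 8] satisfying this is 6.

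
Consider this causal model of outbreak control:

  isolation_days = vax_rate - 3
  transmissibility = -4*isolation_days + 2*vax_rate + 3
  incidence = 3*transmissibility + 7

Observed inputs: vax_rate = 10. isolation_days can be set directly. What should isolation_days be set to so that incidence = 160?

isolation_days = -7

Intervening on isolation_days fixes its value directly, overriding its dependence on vax_rate.
Substituting into the transmissibility equation gives transmissibility = -4*isolation_days + 23.
This gives incidence = -12*isolation_days + 76.
Solve -12*isolation_days + 76 = 160: isolation_days = (160 - 76) / -12 = -7.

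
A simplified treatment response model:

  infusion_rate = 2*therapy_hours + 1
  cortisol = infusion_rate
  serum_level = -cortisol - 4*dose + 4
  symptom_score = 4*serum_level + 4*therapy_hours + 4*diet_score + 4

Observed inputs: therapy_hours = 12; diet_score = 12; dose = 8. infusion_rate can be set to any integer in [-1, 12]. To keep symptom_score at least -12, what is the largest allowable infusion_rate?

Intervening on infusion_rate fixes its value directly, overriding its dependence on therapy_hours.
Substituting into the serum_level equation gives serum_level = -infusion_rate - 28.
So symptom_score = -4*infusion_rate - 12.
Require -4*infusion_rate - 12 ≥ -12, so infusion_rate ≤ 0.
The largest integer in [-1, 12] satisfying this is 0.

infusion_rate = 0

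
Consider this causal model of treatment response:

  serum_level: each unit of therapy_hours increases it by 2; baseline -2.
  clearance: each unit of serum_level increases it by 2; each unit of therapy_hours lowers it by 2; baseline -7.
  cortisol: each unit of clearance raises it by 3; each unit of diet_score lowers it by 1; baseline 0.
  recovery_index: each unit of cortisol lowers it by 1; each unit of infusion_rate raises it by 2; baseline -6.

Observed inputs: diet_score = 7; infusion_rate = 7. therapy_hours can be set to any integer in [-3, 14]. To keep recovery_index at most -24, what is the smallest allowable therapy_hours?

therapy_hours = 12

Substituting into the clearance equation gives clearance = 2*therapy_hours - 11.
This gives cortisol = 6*therapy_hours - 40.
So recovery_index = -6*therapy_hours + 48.
Require -6*therapy_hours + 48 ≤ -24, so therapy_hours ≥ 12.
The smallest integer in [-3, 14] satisfying this is 12.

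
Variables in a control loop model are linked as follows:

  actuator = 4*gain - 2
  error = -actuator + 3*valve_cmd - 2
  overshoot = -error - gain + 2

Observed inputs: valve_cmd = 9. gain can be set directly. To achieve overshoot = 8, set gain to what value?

Substituting into the error equation gives error = -4*gain + 27.
Substituting into the overshoot equation gives overshoot = 3*gain - 25.
Solve 3*gain - 25 = 8: gain = (8 + 25) / 3 = 11.

gain = 11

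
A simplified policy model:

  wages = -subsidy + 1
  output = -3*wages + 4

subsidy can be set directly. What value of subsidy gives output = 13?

Substituting into the output equation gives output = 3*subsidy + 1.
Solve 3*subsidy + 1 = 13: subsidy = (13 - 1) / 3 = 4.

subsidy = 4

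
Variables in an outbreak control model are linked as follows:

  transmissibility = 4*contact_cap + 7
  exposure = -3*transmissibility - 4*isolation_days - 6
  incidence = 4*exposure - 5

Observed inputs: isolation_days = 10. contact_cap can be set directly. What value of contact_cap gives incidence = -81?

Substituting into the exposure equation gives exposure = -12*contact_cap - 67.
incidence becomes -48*contact_cap - 273.
Solve -48*contact_cap - 273 = -81: contact_cap = (-81 + 273) / -48 = -4.

contact_cap = -4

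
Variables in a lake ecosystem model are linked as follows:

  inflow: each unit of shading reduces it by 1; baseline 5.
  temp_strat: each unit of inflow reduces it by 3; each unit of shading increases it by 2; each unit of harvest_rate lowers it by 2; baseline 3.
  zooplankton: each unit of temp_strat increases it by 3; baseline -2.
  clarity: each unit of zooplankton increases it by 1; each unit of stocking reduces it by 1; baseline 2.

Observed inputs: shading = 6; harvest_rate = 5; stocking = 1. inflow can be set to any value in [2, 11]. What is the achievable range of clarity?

Intervening on inflow fixes its value directly, overriding its dependence on shading.
Substituting into the temp_strat equation gives temp_strat = -3*inflow + 5.
zooplankton becomes -9*inflow + 13.
Substituting into the clarity equation gives clarity = -9*inflow + 14.
Linear in inflow, so extremes are at the endpoints: inflow = 2 gives clarity = -4; inflow = 11 gives clarity = -85.

-85 to -4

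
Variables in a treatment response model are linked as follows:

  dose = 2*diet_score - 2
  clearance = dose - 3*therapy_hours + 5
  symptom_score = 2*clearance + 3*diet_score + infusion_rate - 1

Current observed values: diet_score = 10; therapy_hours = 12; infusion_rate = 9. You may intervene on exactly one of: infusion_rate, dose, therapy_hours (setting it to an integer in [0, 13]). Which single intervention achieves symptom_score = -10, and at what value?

set dose = 7

Intervening on infusion_rate: symptom_score = infusion_rate + 3. Reaching -10 requires infusion_rate = -13, outside [0, 13].
Intervening on dose: with other inputs at their observed values, symptom_score = 2*dose - 24. Solving for -10 gives dose = 7, within [0, 13].
Intervening on therapy_hours: symptom_score = -6*therapy_hours + 84. Reaching -10 requires therapy_hours = 47/3, not an integer.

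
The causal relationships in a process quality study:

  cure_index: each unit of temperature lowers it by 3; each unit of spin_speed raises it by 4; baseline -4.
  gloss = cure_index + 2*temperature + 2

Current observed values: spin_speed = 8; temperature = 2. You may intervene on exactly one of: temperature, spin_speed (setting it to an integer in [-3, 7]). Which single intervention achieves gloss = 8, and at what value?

set spin_speed = 3

Intervening on temperature: gloss = -temperature + 30. Reaching 8 requires temperature = 22, outside [-3, 7].
Intervening on spin_speed: with other inputs at their observed values, gloss = 4*spin_speed - 4. Solving for 8 gives spin_speed = 3, within [-3, 7].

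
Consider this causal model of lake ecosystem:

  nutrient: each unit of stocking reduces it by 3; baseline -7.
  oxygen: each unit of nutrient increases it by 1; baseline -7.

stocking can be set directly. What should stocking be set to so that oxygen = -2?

stocking = -4

Substituting into the oxygen equation gives oxygen = -3*stocking - 14.
Solve -3*stocking - 14 = -2: stocking = (-2 + 14) / -3 = -4.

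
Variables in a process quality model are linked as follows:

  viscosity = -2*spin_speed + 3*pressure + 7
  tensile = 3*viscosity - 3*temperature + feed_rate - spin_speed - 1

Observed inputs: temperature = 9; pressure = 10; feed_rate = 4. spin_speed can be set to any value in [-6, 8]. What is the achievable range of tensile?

31 to 129

Substituting into the viscosity equation gives viscosity = -2*spin_speed + 37.
This gives tensile = -7*spin_speed + 87.
Linear in spin_speed, so extremes are at the endpoints: spin_speed = -6 gives tensile = 129; spin_speed = 8 gives tensile = 31.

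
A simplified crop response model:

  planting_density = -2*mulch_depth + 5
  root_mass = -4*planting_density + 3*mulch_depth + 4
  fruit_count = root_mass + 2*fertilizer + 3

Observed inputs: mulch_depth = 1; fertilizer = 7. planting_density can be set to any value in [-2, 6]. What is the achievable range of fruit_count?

Intervening on planting_density fixes its value directly, overriding its dependence on mulch_depth.
Substituting into the root_mass equation gives root_mass = -4*planting_density + 7.
This gives fruit_count = -4*planting_density + 24.
Linear in planting_density, so extremes are at the endpoints: planting_density = -2 gives fruit_count = 32; planting_density = 6 gives fruit_count = 0.

0 to 32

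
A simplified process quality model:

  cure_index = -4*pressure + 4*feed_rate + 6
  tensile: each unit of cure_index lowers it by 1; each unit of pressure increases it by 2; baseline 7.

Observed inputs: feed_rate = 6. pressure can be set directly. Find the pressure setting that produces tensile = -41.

pressure = -3

Substituting into the cure_index equation gives cure_index = -4*pressure + 30.
tensile becomes 6*pressure - 23.
Solve 6*pressure - 23 = -41: pressure = (-41 + 23) / 6 = -3.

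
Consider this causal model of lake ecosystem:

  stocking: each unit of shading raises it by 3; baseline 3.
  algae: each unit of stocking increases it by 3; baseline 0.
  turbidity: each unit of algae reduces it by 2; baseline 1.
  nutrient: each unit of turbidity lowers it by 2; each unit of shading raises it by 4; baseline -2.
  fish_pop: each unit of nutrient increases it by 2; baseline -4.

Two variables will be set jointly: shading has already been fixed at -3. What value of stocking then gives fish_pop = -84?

With shading held at -3:
Intervening on stocking fixes its value directly, overriding its dependence on shading.
Substituting into the turbidity equation gives turbidity = -6*stocking + 1.
nutrient becomes 12*stocking - 16.
fish_pop becomes 24*stocking - 36.
Solve 24*stocking - 36 = -84: stocking = (-84 + 36) / 24 = -2.

stocking = -2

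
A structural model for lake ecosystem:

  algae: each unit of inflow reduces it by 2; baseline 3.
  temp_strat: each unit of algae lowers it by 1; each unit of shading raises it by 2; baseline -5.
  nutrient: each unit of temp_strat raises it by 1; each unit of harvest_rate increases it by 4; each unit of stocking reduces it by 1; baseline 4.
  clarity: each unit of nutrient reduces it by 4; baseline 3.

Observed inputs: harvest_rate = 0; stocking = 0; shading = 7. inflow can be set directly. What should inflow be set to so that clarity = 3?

Substituting into the temp_strat equation gives temp_strat = 2*inflow + 6.
Substituting into the nutrient equation gives nutrient = 2*inflow + 10.
clarity becomes -8*inflow - 37.
Solve -8*inflow - 37 = 3: inflow = (3 + 37) / -8 = -5.

inflow = -5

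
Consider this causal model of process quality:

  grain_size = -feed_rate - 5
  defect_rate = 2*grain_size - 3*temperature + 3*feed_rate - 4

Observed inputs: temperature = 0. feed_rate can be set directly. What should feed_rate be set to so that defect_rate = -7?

Substituting into the defect_rate equation gives defect_rate = feed_rate - 14.
Solve feed_rate - 14 = -7: feed_rate = (-7 + 14) / 1 = 7.

feed_rate = 7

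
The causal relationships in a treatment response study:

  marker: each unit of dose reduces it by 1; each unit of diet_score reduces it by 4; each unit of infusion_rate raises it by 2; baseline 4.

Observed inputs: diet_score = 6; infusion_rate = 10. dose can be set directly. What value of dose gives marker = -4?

dose = 4

Substituting into the marker equation gives marker = -dose.
Solve -dose = -4: dose = -4 / -1 = 4.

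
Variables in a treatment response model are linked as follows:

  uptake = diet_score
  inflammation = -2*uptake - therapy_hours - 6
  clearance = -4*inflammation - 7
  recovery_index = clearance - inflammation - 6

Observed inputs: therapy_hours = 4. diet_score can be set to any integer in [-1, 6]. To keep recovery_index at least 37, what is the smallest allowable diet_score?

Substituting into the inflammation equation gives inflammation = -2*diet_score - 10.
clearance becomes 8*diet_score + 33.
So recovery_index = 10*diet_score + 37.
Require 10*diet_score + 37 ≥ 37, so diet_score ≥ 0.
The smallest integer in [-1, 6] satisfying this is 0.

diet_score = 0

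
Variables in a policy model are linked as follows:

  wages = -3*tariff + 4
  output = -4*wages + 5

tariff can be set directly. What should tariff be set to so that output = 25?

Substituting into the output equation gives output = 12*tariff - 11.
Solve 12*tariff - 11 = 25: tariff = (25 + 11) / 12 = 3.

tariff = 3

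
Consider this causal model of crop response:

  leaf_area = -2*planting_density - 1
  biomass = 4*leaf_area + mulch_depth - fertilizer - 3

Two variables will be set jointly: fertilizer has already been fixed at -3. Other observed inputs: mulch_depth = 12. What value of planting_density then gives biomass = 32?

planting_density = -3

With fertilizer held at -3:
Substituting into the biomass equation gives biomass = -8*planting_density + 8.
Solve -8*planting_density + 8 = 32: planting_density = (32 - 8) / -8 = -3.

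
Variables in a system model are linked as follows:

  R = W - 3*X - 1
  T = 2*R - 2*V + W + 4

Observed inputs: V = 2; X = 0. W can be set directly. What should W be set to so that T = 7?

Substituting into the R equation gives R = W - 1.
This gives T = 3*W - 2.
Solve 3*W - 2 = 7: W = (7 + 2) / 3 = 3.

W = 3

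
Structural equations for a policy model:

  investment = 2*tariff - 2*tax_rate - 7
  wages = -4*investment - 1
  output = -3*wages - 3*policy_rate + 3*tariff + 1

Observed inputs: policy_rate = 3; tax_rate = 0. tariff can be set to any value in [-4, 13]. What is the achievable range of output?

Substituting into the investment equation gives investment = 2*tariff - 7.
wages becomes -8*tariff + 27.
Substituting into the output equation gives output = 27*tariff - 89.
Linear in tariff, so extremes are at the endpoints: tariff = -4 gives output = -197; tariff = 13 gives output = 262.

-197 to 262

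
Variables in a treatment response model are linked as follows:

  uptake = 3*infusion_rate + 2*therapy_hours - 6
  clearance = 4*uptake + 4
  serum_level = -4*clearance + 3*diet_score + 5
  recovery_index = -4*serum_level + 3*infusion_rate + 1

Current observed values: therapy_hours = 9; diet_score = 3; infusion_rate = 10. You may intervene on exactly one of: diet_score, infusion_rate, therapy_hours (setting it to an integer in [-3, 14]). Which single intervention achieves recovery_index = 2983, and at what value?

Intervening on diet_score: recovery_index = -12*diet_score + 2763. Reaching 2983 requires diet_score = -55/3, not an integer.
Intervening on infusion_rate: recovery_index = 195*infusion_rate + 777. Reaching 2983 requires infusion_rate = 2206/195, not an integer.
Intervening on therapy_hours: with other inputs at their observed values, recovery_index = 128*therapy_hours + 1575. Solving for 2983 gives therapy_hours = 11, within [-3, 14].

set therapy_hours = 11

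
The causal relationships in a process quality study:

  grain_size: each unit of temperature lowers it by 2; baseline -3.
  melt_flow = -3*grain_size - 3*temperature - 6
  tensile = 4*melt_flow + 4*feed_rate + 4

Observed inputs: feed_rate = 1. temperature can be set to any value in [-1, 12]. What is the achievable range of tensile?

8 to 164

Substituting into the melt_flow equation gives melt_flow = 3*temperature + 3.
Substituting into the tensile equation gives tensile = 12*temperature + 20.
Linear in temperature, so extremes are at the endpoints: temperature = -1 gives tensile = 8; temperature = 12 gives tensile = 164.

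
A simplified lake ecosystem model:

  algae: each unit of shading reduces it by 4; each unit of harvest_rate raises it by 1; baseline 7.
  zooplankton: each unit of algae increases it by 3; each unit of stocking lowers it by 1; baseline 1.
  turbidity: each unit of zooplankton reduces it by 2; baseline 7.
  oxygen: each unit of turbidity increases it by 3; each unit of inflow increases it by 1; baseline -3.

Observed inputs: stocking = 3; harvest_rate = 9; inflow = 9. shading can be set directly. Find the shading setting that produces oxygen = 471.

Substituting into the algae equation gives algae = -4*shading + 16.
So zooplankton = -12*shading + 46.
Substituting into the turbidity equation gives turbidity = 24*shading - 85.
oxygen becomes 72*shading - 249.
Solve 72*shading - 249 = 471: shading = (471 + 249) / 72 = 10.

shading = 10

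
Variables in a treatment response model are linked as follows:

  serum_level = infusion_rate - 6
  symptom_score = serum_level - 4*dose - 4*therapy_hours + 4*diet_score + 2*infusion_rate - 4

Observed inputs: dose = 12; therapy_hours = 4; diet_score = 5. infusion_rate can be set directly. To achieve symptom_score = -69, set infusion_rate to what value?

Substituting into the symptom_score equation gives symptom_score = 3*infusion_rate - 54.
Solve 3*infusion_rate - 54 = -69: infusion_rate = (-69 + 54) / 3 = -5.

infusion_rate = -5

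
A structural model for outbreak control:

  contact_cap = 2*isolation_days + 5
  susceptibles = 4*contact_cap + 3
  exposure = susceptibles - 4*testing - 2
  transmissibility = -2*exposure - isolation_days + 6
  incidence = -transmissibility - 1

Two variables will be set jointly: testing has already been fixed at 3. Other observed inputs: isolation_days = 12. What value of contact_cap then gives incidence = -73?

contact_cap = -7

With testing held at 3:
Intervening on contact_cap fixes its value directly, overriding its dependence on isolation_days.
Substituting into the exposure equation gives exposure = 4*contact_cap - 11.
Substituting into the transmissibility equation gives transmissibility = -8*contact_cap + 16.
Substituting into the incidence equation gives incidence = 8*contact_cap - 17.
Solve 8*contact_cap - 17 = -73: contact_cap = (-73 + 17) / 8 = -7.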